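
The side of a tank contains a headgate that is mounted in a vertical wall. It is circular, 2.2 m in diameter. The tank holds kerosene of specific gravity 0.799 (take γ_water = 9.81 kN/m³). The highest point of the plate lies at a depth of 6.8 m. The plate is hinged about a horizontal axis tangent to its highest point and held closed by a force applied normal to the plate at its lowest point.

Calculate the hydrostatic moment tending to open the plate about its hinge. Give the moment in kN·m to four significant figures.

M ≈ 267.9 kN·m

γ = 0.799 × 9.81 = 7.83819 kN/m³.
The centroid is at the centre, 1.1 m below the top of the plate, so the centroid depth is h_c = 6.8 + 1.1 = 7.9 m.
A = π(1.1)² = 3.80133 m².
Resultant F = γ·h_c·A = 7.83819 × 7.9 × 3.80133 = 235.385 kN.
I_c = πr⁴/4 = π × 1.1⁴/4 = 1.1499 m⁴.
Centre of pressure: y_p = y_c + I_c/(y_c·A) = 7.9 + 1.1499/(7.9 × 3.80133) = 7.9 + 0.0382911 = 7.93829 m along the plane.
The resultant acts 1.1 + 0.0382911 = 1.13829 m (along the plate) below the hinge at the top edge, so the moment about the hinge is M = F × 1.13829 = 235.385 × 1.13829 = 267.936 kN·m.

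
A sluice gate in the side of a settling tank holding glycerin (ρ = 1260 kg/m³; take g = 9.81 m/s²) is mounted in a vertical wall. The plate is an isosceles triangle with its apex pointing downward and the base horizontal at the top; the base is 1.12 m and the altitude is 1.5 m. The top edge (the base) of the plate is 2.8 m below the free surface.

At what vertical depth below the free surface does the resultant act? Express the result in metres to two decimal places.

h_p = 3.34 m

γ = ρg = 1260 × 9.81 / 1000 = 12.3606 kN/m³.
With the apex down, the centroid sits h/3 = 1.5/3 = 0.5 m below the base (the top edge), so the centroid depth is h_c = 2.8 + 0.5 = 3.3 m.
A = ½ × 1.12 × 1.5 = 0.84 m².
Resultant F = γ·h_c·A = 12.3606 × 3.3 × 0.84 = 34.2636 kN.
I_c = b·h³/36 = 1.12 × 1.5³/36 = 0.105 m⁴.
Centre of pressure: y_p = y_c + I_c/(y_c·A) = 3.3 + 0.105/(3.3 × 0.84) = 3.3 + 0.0378788 = 3.33788 m along the plane.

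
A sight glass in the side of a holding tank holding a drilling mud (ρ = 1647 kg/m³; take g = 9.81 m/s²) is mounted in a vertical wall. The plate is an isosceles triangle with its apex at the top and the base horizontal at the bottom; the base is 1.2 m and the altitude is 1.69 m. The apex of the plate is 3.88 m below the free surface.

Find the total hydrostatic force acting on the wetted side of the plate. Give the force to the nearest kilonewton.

F ≈ 82 kN

γ = ρg = 1647 × 9.81 / 1000 = 16.15707 kN/m³.
With the apex up, the centroid sits 2h/3 = 2 × 1.69/3 = 1.12667 m below the apex, so the centroid depth is h_c = 3.88 + 1.12667 = 5.00667 m.
A = ½ × 1.2 × 1.69 = 1.014 m².
Resultant F = γ·h_c·A = 16.15707 × 5.00667 × 1.014 = 82.0256 kN.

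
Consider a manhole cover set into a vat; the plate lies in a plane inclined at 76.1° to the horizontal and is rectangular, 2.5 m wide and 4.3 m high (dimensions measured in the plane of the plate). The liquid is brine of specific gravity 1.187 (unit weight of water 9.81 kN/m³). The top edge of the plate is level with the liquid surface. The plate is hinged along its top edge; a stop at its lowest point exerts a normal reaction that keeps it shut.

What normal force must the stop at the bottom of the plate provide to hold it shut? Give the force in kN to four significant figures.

γ = 1.187 × 9.81 = 11.64447 kN/m³.
Let θ = 76.1° be the plate's angle to the horizontal; measure y along the incline from where the plane meets the free surface. Vertical depth h = y·sinθ with sinθ = 0.970716.
The centroid lies 4.3/2 = 2.15 m below the top edge, so y_c = 2.15 m and h_c = 2.15 × 0.970716 = 2.08704 m.
A = 2.5 × 4.3 = 10.75 m².
Resultant F = γ·h_c·A = 11.64447 × 2.08704 × 10.75 = 261.252 kN.
I_c = b·h³/12 = 2.5 × 4.3³/12 = 16.564 m⁴.
Centre of pressure: y_p = y_c + I_c/(y_c·A) = 2.15 + 16.564/(2.15 × 10.75) = 2.15 + 0.716668 = 2.86667 m along the plane.
The resultant acts 2.15 + 0.716668 = 2.86667 m (along the plate) below the hinge at the top edge, so the moment about the hinge is M = F × 2.86667 = 261.252 × 2.86667 = 748.923 kN·m.
A normal force at the bottom, 4.3 m from the hinge, must supply this moment: P = 748.923/4.3 = 174.168 kN.

P ≈ 174.2 kN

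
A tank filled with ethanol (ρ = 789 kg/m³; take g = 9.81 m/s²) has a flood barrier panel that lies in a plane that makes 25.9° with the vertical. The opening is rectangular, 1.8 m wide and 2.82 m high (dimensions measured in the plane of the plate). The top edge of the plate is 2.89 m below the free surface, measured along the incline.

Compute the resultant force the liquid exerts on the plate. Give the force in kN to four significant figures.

F ≈ 152.0 kN

γ = ρg = 789 × 9.81 / 1000 = 7.74009 kN/m³.
The plate makes 25.9° with the vertical, i.e. θ = 90° − 25.9° = 64.1° to the horizontal. Measuring y along the incline from the free-surface line, vertical depth h = y·sinθ with sinθ = 0.899558.
The centroid lies 2.82/2 = 1.41 m below the top edge, so y_c = 2.89 + 1.41 = 4.3 m and h_c = 4.3 × 0.899558 = 3.8681 m.
A = 1.8 × 2.82 = 5.076 m².
Resultant F = γ·h_c·A = 7.74009 × 3.8681 × 5.076 = 151.973 kN.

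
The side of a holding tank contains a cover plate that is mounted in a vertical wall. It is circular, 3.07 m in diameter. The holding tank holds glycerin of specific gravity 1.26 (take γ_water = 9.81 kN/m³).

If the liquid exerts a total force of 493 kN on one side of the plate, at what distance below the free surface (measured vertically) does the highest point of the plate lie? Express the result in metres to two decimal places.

γ = 1.26 × 9.81 = 12.3606 kN/m³.
A = π(1.535)² = 7.4023 m².
From F = γ·h_c·A, the centroid depth is h_c = 493/(12.3606 × 7.4023) = 5.38816 m.
The centroid is at the centre, 1.535 m below the top of the plate, so the highest point sits at h_top = 5.38816 − 1.535 = 3.85316 m below the surface.

d_top ≈ 3.85 m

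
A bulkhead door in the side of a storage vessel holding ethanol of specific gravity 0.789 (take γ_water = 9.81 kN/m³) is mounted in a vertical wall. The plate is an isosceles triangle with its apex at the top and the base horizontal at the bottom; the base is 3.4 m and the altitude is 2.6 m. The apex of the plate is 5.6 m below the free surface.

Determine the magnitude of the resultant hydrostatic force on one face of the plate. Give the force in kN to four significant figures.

γ = 0.789 × 9.81 = 7.74009 kN/m³.
With the apex up, the centroid sits 2h/3 = 2 × 2.6/3 = 1.73333 m below the apex, so the centroid depth is h_c = 5.6 + 1.73333 = 7.33333 m.
A = ½ × 3.4 × 2.6 = 4.42 m².
Resultant F = γ·h_c·A = 7.74009 × 7.33333 × 4.42 = 250.882 kN.

F ≈ 250.9 kN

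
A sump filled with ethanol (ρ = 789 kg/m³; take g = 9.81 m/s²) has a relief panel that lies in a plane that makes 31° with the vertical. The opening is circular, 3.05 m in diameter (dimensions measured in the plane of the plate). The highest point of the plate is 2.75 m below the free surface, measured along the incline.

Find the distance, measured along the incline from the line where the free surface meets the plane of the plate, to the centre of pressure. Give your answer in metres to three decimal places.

γ = ρg = 789 × 9.81 / 1000 = 7.74009 kN/m³.
The plate makes 31° with the vertical, i.e. θ = 90° − 31° = 59° to the horizontal. Measuring y along the incline from the free-surface line, vertical depth h = y·sinθ with sinθ = 0.857167.
The centroid is at the centre, 1.525 m below the top of the plate, so y_c = 2.75 + 1.525 = 4.275 m and h_c = 4.275 × 0.857167 = 3.66439 m.
A = π(1.525)² = 7.30617 m².
Resultant F = γ·h_c·A = 7.74009 × 3.66439 × 7.30617 = 207.223 kN.
I_c = πr⁴/4 = π × 1.525⁴/4 = 4.24785 m⁴.
Centre of pressure: y_p = y_c + I_c/(y_c·A) = 4.275 + 4.24785/(4.275 × 7.30617) = 4.275 + 0.136001 = 4.411 m along the plane.

y_p = 4.411 m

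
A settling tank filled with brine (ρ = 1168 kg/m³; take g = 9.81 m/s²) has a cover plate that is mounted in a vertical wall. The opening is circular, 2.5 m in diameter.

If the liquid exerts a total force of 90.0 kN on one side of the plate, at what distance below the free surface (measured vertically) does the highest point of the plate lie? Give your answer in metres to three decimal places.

γ = ρg = 1168 × 9.81 / 1000 = 11.45808 kN/m³.
A = π(1.25)² = 4.90874 m².
From F = γ·h_c·A, the centroid depth is h_c = 90.0/(11.45808 × 4.90874) = 1.60015 m.
The centroid is at the centre, 1.25 m below the top of the plate, so the highest point sits at h_top = 1.60015 − 1.25 = 0.35015 m below the surface.

d_top ≈ 0.350 m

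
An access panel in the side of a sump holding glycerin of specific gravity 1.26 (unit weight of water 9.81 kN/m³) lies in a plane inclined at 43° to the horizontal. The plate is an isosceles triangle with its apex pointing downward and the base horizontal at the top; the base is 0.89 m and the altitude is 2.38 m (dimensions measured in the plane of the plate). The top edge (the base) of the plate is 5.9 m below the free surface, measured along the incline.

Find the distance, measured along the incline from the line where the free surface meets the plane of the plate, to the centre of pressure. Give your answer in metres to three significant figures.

γ = 1.26 × 9.81 = 12.3606 kN/m³.
Let θ = 43° be the plate's angle to the horizontal; measure y along the incline from where the plane meets the free surface. Vertical depth h = y·sinθ with sinθ = 0.681998.
With the apex down, the centroid sits h/3 = 2.38/3 = 0.793333 m below the base (the top edge), so y_c = 5.9 + 0.793333 = 6.69333 m and h_c = 6.69333 × 0.681998 = 4.56484 m.
A = ½ × 0.89 × 2.38 = 1.0591 m².
Resultant F = γ·h_c·A = 12.3606 × 4.56484 × 1.0591 = 59.7588 kN.
I_c = b·h³/36 = 0.89 × 2.38³/36 = 0.333287 m⁴.
Centre of pressure: y_p = y_c + I_c/(y_c·A) = 6.69333 + 0.333287/(6.69333 × 1.0591) = 6.69333 + 0.0470153 = 6.74035 m along the plane.

y_p = 6.74 m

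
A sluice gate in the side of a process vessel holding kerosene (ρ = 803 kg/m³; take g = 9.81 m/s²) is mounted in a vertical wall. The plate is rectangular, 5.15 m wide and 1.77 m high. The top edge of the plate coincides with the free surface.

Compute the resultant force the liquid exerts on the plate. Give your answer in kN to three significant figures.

F ≈ 63.5 kN

γ = ρg = 803 × 9.81 / 1000 = 7.87743 kN/m³.
The centroid lies 1.77/2 = 0.885 m below the top edge, so the centroid depth is h_c = 0.885 m.
A = 5.15 × 1.77 = 9.1155 m².
Resultant F = γ·h_c·A = 7.87743 × 0.885 × 9.1155 = 63.5489 kN.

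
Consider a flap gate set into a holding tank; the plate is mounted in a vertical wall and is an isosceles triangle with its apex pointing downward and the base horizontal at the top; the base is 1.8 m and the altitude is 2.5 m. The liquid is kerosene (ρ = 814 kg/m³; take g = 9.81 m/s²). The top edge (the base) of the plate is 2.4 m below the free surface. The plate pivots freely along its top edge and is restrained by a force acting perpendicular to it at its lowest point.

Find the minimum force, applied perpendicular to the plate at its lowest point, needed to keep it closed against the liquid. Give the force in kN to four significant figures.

P ≈ 21.86 kN

γ = ρg = 814 × 9.81 / 1000 = 7.98534 kN/m³.
With the apex down, the centroid sits h/3 = 2.5/3 = 0.833333 m below the base (the top edge), so the centroid depth is h_c = 2.4 + 0.833333 = 3.23333 m.
A = ½ × 1.8 × 2.5 = 2.25 m².
Resultant F = γ·h_c·A = 7.98534 × 3.23333 × 2.25 = 58.0933 kN.
I_c = b·h³/36 = 1.8 × 2.5³/36 = 0.78125 m⁴.
Centre of pressure: y_p = y_c + I_c/(y_c·A) = 3.23333 + 0.78125/(3.23333 × 2.25) = 3.23333 + 0.107388 = 3.34072 m along the plane.
The resultant acts 0.833333 + 0.107388 = 0.940721 m (along the plate) below the hinge at the top edge, so the moment about the hinge is M = F × 0.940721 = 58.0933 × 0.940721 = 54.6496 kN·m.
A normal force at the bottom, 2.5 m from the hinge, must supply this moment: P = 54.6496/2.5 = 21.8598 kN.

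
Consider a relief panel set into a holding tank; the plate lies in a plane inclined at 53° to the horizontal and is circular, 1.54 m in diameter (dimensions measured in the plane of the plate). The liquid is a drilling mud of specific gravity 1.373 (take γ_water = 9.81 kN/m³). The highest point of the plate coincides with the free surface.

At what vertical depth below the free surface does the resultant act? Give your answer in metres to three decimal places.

h_p = 0.769 m

γ = 1.373 × 9.81 = 13.46913 kN/m³.
Let θ = 53° be the plate's angle to the horizontal; measure y along the incline from where the plane meets the free surface. Vertical depth h = y·sinθ with sinθ = 0.798636.
The centroid is at the centre, 0.77 m below the top of the plate, so y_c = 0.77 m and h_c = 0.77 × 0.798636 = 0.61495 m.
A = π(0.77)² = 1.86265 m².
Resultant F = γ·h_c·A = 13.46913 × 0.61495 × 1.86265 = 15.428 kN.
I_c = πr⁴/4 = π × 0.77⁴/4 = 0.276091 m⁴.
Centre of pressure: y_p = y_c + I_c/(y_c·A) = 0.77 + 0.276091/(0.77 × 1.86265) = 0.77 + 0.1925 = 0.9625 m along the plane.
Vertically, h_p = y_p·sinθ = 0.9625 × 0.798636 = 0.768687 m.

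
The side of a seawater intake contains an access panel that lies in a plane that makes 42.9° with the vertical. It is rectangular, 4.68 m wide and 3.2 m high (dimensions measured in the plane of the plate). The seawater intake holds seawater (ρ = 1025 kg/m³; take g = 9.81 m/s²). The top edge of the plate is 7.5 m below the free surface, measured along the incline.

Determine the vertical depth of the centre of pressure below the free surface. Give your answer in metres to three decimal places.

γ = ρg = 1025 × 9.81 / 1000 = 10.05525 kN/m³.
The plate makes 42.9° with the vertical, i.e. θ = 90° − 42.9° = 47.1° to the horizontal. Measuring y along the incline from the free-surface line, vertical depth h = y·sinθ with sinθ = 0.732543.
The centroid lies 3.2/2 = 1.6 m below the top edge, so y_c = 7.5 + 1.6 = 9.1 m and h_c = 9.1 × 0.732543 = 6.66614 m.
A = 4.68 × 3.2 = 14.976 m².
Resultant F = γ·h_c·A = 10.05525 × 6.66614 × 14.976 = 1003.84 kN.
I_c = b·h³/12 = 4.68 × 3.2³/12 = 12.7795 m⁴.
Centre of pressure: y_p = y_c + I_c/(y_c·A) = 9.1 + 12.7795/(9.1 × 14.976) = 9.1 + 0.0937727 = 9.19377 m along the plane.
Vertically, h_p = y_p·sinθ = 9.19377 × 0.732543 = 6.73483 m.

h_p = 6.735 m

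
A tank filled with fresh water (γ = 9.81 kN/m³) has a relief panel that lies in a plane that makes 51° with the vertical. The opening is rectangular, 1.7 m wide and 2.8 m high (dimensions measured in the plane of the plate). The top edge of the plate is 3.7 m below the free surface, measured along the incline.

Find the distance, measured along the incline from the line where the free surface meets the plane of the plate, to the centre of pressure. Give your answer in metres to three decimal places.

γ = 9.81 kN/m³.
The plate makes 51° with the vertical, i.e. θ = 90° − 51° = 39° to the horizontal. Measuring y along the incline from the free-surface line, vertical depth h = y·sinθ with sinθ = 0.629320.
The centroid lies 2.8/2 = 1.4 m below the top edge, so y_c = 3.7 + 1.4 = 5.1 m and h_c = 5.1 × 0.629320 = 3.20953 m.
A = 1.7 × 2.8 = 4.76 m².
Resultant F = γ·h_c·A = 9.81 × 3.20953 × 4.76 = 149.871 kN.
I_c = b·h³/12 = 1.7 × 2.8³/12 = 3.10987 m⁴.
Centre of pressure: y_p = y_c + I_c/(y_c·A) = 5.1 + 3.10987/(5.1 × 4.76) = 5.1 + 0.128105 = 5.2281 m along the plane.

y_p = 5.228 m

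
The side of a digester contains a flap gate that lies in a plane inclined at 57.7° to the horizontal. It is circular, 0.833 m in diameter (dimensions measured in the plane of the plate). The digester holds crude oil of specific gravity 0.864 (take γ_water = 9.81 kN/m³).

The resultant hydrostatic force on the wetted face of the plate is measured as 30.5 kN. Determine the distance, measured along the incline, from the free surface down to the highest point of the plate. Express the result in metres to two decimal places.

γ = 0.864 × 9.81 = 8.47584 kN/m³.
A = π(0.4165)² = 0.544979 m².
From F = γ·h_c·A, the centroid depth is h_c = 30.5/(8.47584 × 0.544979) = 6.60294 m.
Let θ = 57.7° be the plate's angle to the horizontal; measure y along the incline from where the plane meets the free surface. Vertical depth h = y·sinθ with sinθ = 0.845262.
Along the incline, y_c = h_c/sinθ = 6.60294/0.845262 = 7.81171 m.
The centroid is at the centre, 0.4165 m below the top of the plate, so the highest point sits at y_top = 7.81171 − 0.4165 = 7.39521 m along the incline.

y_top ≈ 7.40 m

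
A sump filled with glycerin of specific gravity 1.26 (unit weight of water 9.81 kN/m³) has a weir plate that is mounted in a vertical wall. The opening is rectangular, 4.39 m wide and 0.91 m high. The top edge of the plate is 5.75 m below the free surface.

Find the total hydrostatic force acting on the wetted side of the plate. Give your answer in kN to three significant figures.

F ≈ 306 kN

γ = 1.26 × 9.81 = 12.3606 kN/m³.
The centroid lies 0.91/2 = 0.455 m below the top edge, so the centroid depth is h_c = 5.75 + 0.455 = 6.205 m.
A = 4.39 × 0.91 = 3.9949 m².
Resultant F = γ·h_c·A = 12.3606 × 6.205 × 3.9949 = 306.399 kN.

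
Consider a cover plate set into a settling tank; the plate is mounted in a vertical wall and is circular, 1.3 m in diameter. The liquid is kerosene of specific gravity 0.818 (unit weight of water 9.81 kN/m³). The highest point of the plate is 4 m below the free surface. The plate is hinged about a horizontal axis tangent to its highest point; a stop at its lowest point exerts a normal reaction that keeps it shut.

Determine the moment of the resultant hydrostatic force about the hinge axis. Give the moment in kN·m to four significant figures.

M ≈ 33.32 kN·m

γ = 0.818 × 9.81 = 8.02458 kN/m³.
The centroid is at the centre, 0.65 m below the top of the plate, so the centroid depth is h_c = 4 + 0.65 = 4.65 m.
A = π(0.65)² = 1.32732 m².
Resultant F = γ·h_c·A = 8.02458 × 4.65 × 1.32732 = 49.528 kN.
I_c = πr⁴/4 = π × 0.65⁴/4 = 0.140198 m⁴.
Centre of pressure: y_p = y_c + I_c/(y_c·A) = 4.65 + 0.140198/(4.65 × 1.32732) = 4.65 + 0.022715 = 4.67272 m along the plane.
The resultant acts 0.65 + 0.022715 = 0.672715 m (along the plate) below the hinge at the top edge, so the moment about the hinge is M = F × 0.672715 = 49.528 × 0.672715 = 33.3182 kN·m.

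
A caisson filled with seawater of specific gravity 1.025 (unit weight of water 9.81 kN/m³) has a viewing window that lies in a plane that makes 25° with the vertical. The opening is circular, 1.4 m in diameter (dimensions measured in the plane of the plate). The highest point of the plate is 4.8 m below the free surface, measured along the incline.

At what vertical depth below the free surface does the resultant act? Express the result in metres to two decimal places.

γ = 1.025 × 9.81 = 10.05525 kN/m³.
The plate makes 25° with the vertical, i.e. θ = 90° − 25° = 65° to the horizontal. Measuring y along the incline from the free-surface line, vertical depth h = y·sinθ with sinθ = 0.906308.
The centroid is at the centre, 0.7 m below the top of the plate, so y_c = 4.8 + 0.7 = 5.5 m and h_c = 5.5 × 0.906308 = 4.98469 m.
A = π(0.7)² = 1.53938 m².
Resultant F = γ·h_c·A = 10.05525 × 4.98469 × 1.53938 = 77.1573 kN.
I_c = πr⁴/4 = π × 0.7⁴/4 = 0.188574 m⁴.
Centre of pressure: y_p = y_c + I_c/(y_c·A) = 5.5 + 0.188574/(5.5 × 1.53938) = 5.5 + 0.0222727 = 5.52227 m along the plane.
Vertically, h_p = y_p·sinθ = 5.52227 × 0.906308 = 5.00488 m.

h_p = 5.00 m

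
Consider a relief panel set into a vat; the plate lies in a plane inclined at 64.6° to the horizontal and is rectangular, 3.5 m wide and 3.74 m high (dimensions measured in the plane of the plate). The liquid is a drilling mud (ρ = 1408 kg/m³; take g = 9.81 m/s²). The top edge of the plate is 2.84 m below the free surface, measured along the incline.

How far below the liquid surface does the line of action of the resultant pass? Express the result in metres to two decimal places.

γ = ρg = 1408 × 9.81 / 1000 = 13.81248 kN/m³.
Let θ = 64.6° be the plate's angle to the horizontal; measure y along the incline from where the plane meets the free surface. Vertical depth h = y·sinθ with sinθ = 0.903335.
The centroid lies 3.74/2 = 1.87 m below the top edge, so y_c = 2.84 + 1.87 = 4.71 m and h_c = 4.71 × 0.903335 = 4.25471 m.
A = 3.5 × 3.74 = 13.09 m².
Resultant F = γ·h_c·A = 13.81248 × 4.25471 × 13.09 = 769.274 kN.
I_c = b·h³/12 = 3.5 × 3.74³/12 = 15.2581 m⁴.
Centre of pressure: y_p = y_c + I_c/(y_c·A) = 4.71 + 15.2581/(4.71 × 13.09) = 4.71 + 0.24748 = 4.95748 m along the plane.
Vertically, h_p = y_p·sinθ = 4.95748 × 0.903335 = 4.47827 m.

h_p = 4.48 m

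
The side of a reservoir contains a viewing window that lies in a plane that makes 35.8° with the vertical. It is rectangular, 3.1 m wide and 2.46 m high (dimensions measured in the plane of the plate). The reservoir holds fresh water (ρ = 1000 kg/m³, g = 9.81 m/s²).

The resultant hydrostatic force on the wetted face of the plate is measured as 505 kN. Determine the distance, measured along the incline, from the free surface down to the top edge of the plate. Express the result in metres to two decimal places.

γ = ρg = 1000 × 9.81 = 9810 N/m³ = 9.81 kN/m³.
A = 3.1 × 2.46 = 7.626 m².
From F = γ·h_c·A, the centroid depth is h_c = 505/(9.81 × 7.626) = 6.75034 m.
The plate makes 35.8° with the vertical, i.e. θ = 90° − 35.8° = 54.2° to the horizontal. Measuring y along the incline from the free-surface line, vertical depth h = y·sinθ with sinθ = 0.811064.
Along the incline, y_c = h_c/sinθ = 6.75034/0.811064 = 8.32282 m.
The centroid lies 2.46/2 = 1.23 m below the top edge, so the top edge sits at y_top = 8.32282 − 1.23 = 7.09282 m along the incline.

y_top ≈ 7.09 m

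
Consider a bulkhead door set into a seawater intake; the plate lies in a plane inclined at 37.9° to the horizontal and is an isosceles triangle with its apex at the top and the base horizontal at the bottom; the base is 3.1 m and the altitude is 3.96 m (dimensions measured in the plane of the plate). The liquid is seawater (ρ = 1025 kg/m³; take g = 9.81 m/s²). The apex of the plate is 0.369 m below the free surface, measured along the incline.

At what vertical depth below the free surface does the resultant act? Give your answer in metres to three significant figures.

h_p = 2.03 m

γ = ρg = 1025 × 9.81 / 1000 = 10.05525 kN/m³.
Let θ = 37.9° be the plate's angle to the horizontal; measure y along the incline from where the plane meets the free surface. Vertical depth h = y·sinθ with sinθ = 0.614285.
With the apex up, the centroid sits 2h/3 = 2 × 3.96/3 = 2.64 m below the apex, so y_c = 0.369 + 2.64 = 3.009 m and h_c = 3.009 × 0.614285 = 1.84838 m.
A = ½ × 3.1 × 3.96 = 6.138 m².
Resultant F = γ·h_c·A = 10.05525 × 1.84838 × 6.138 = 114.08 kN.
I_c = b·h³/36 = 3.1 × 3.96³/36 = 5.34743 m⁴.
Centre of pressure: y_p = y_c + I_c/(y_c·A) = 3.009 + 5.34743/(3.009 × 6.138) = 3.009 + 0.289532 = 3.29853 m along the plane.
Vertically, h_p = y_p·sinθ = 3.29853 × 0.614285 = 2.02624 m.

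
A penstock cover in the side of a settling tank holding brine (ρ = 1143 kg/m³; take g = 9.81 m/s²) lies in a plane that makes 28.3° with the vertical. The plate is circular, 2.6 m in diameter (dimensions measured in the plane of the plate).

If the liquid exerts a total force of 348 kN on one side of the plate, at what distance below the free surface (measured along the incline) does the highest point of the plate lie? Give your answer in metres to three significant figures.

y_top ≈ 5.34 m

γ = ρg = 1143 × 9.81 / 1000 = 11.21283 kN/m³.
A = π(1.3)² = 5.30929 m².
From F = γ·h_c·A, the centroid depth is h_c = 348/(11.21283 × 5.30929) = 5.84558 m.
The plate makes 28.3° with the vertical, i.e. θ = 90° − 28.3° = 61.7° to the horizontal. Measuring y along the incline from the free-surface line, vertical depth h = y·sinθ with sinθ = 0.880477.
Along the incline, y_c = h_c/sinθ = 5.84558/0.880477 = 6.63911 m.
The centroid is at the centre, 1.3 m below the top of the plate, so the highest point sits at y_top = 6.63911 − 1.3 = 5.33911 m along the incline.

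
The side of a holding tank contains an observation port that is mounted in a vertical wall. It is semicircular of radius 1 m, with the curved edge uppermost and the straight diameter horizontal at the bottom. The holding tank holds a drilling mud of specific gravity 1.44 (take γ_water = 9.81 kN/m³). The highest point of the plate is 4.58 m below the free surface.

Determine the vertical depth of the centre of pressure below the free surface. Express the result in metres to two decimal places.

h_p = 5.17 m

γ = 1.44 × 9.81 = 14.1264 kN/m³.
The centroid lies 4r/(3π) = 0.424413 m above the diameter, so r − 4r/(3π) = 1 − 0.424413 = 0.575587 m below the topmost point, so the centroid depth is h_c = 4.58 + 0.575587 = 5.15559 m.
A = πr²/2 = π × 1²/2 = 1.5708 m².
Resultant F = γ·h_c·A = 14.1264 × 5.15559 × 1.5708 = 114.401 kN.
I_c = (π/8 − 8/(9π))·r⁴ = 0.109757 × 1⁴ = 0.109757 m⁴.
Centre of pressure: y_p = y_c + I_c/(y_c·A) = 5.15559 + 0.109757/(5.15559 × 1.5708) = 5.15559 + 0.0135529 = 5.16914 m along the plane.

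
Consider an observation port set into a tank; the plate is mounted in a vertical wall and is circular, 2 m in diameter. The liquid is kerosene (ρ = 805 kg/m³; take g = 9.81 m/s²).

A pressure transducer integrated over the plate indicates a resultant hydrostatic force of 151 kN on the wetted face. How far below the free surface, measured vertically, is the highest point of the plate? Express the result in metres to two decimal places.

γ = ρg = 805 × 9.81 / 1000 = 7.89705 kN/m³.
A = π(1)² = 3.14159 m².
From F = γ·h_c·A, the centroid depth is h_c = 151/(7.89705 × 3.14159) = 6.08643 m.
The centroid is at the centre, 1 m below the top of the plate, so the highest point sits at h_top = 6.08643 − 1 = 5.08643 m below the surface.

d_top ≈ 5.09 m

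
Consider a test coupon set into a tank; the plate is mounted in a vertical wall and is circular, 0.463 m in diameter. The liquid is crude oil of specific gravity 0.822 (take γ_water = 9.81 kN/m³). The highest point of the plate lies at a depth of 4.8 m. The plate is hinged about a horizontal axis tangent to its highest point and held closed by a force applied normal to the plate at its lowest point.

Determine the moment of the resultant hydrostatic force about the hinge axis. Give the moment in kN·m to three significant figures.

γ = 0.822 × 9.81 = 8.06382 kN/m³.
The centroid is at the centre, 0.2315 m below the top of the plate, so the centroid depth is h_c = 4.8 + 0.2315 = 5.0315 m.
A = π(0.2315)² = 0.168365 m².
Resultant F = γ·h_c·A = 8.06382 × 5.0315 × 0.168365 = 6.83109 kN.
I_c = πr⁴/4 = π × 0.2315⁴/4 = 0.00225577 m⁴.
Centre of pressure: y_p = y_c + I_c/(y_c·A) = 5.0315 + 0.00225577/(5.0315 × 0.168365) = 5.0315 + 0.00266284 = 5.03416 m along the plane.
The resultant acts 0.2315 + 0.00266284 = 0.234163 m (along the plate) below the hinge at the top edge, so the moment about the hinge is M = F × 0.234163 = 6.83109 × 0.234163 = 1.59959 kN·m.

M ≈ 1.60 kN·m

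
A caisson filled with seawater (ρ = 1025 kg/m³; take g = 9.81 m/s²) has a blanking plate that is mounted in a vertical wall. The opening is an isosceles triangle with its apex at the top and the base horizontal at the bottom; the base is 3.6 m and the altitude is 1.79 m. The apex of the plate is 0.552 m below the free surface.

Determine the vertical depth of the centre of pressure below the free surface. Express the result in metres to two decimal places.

h_p = 1.85 m

γ = ρg = 1025 × 9.81 / 1000 = 10.05525 kN/m³.
With the apex up, the centroid sits 2h/3 = 2 × 1.79/3 = 1.19333 m below the apex, so the centroid depth is h_c = 0.552 + 1.19333 = 1.74533 m.
A = ½ × 3.6 × 1.79 = 3.222 m².
Resultant F = γ·h_c·A = 10.05525 × 1.74533 × 3.222 = 56.5452 kN.
I_c = b·h³/36 = 3.6 × 1.79³/36 = 0.573534 m⁴.
Centre of pressure: y_p = y_c + I_c/(y_c·A) = 1.74533 + 0.573534/(1.74533 × 3.222) = 1.74533 + 0.10199 = 1.84732 m along the plane.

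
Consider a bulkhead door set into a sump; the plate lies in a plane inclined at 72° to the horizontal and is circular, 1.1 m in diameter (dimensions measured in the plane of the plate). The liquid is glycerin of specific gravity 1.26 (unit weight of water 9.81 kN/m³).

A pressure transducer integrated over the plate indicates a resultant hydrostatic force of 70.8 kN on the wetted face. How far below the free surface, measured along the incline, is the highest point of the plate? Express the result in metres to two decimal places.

γ = 1.26 × 9.81 = 12.3606 kN/m³.
A = π(0.55)² = 0.950332 m².
From F = γ·h_c·A, the centroid depth is h_c = 70.8/(12.3606 × 0.950332) = 6.02724 m.
Let θ = 72° be the plate's angle to the horizontal; measure y along the incline from where the plane meets the free surface. Vertical depth h = y·sinθ with sinθ = 0.951057.
Along the incline, y_c = h_c/sinθ = 6.02724/0.951057 = 6.33741 m.
The centroid is at the centre, 0.55 m below the top of the plate, so the highest point sits at y_top = 6.33741 − 0.55 = 5.78741 m along the incline.

y_top ≈ 5.79 m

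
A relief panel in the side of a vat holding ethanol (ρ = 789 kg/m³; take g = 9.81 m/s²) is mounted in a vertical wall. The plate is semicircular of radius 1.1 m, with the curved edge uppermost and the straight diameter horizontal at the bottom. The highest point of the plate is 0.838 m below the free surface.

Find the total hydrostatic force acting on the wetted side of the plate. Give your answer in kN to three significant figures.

F ≈ 21.6 kN

γ = ρg = 789 × 9.81 / 1000 = 7.74009 kN/m³.
The centroid lies 4r/(3π) = 0.466854 m above the diameter, so r − 4r/(3π) = 1.1 − 0.466854 = 0.633146 m below the topmost point, so the centroid depth is h_c = 0.838 + 0.633146 = 1.47115 m.
A = πr²/2 = π × 1.1²/2 = 1.90066 m².
Resultant F = γ·h_c·A = 7.74009 × 1.47115 × 1.90066 = 21.6425 kN.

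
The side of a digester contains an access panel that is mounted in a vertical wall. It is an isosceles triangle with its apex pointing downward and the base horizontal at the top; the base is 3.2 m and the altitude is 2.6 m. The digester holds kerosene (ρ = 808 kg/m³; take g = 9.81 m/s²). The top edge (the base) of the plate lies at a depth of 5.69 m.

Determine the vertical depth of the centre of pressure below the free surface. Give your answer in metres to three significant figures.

h_p = 6.61 m

γ = ρg = 808 × 9.81 / 1000 = 7.92648 kN/m³.
With the apex down, the centroid sits h/3 = 2.6/3 = 0.866667 m below the base (the top edge), so the centroid depth is h_c = 5.69 + 0.866667 = 6.55667 m.
A = ½ × 3.2 × 2.6 = 4.16 m².
Resultant F = γ·h_c·A = 7.92648 × 6.55667 × 4.16 = 216.201 kN.
I_c = b·h³/36 = 3.2 × 2.6³/36 = 1.56231 m⁴.
Centre of pressure: y_p = y_c + I_c/(y_c·A) = 6.55667 + 1.56231/(6.55667 × 4.16) = 6.55667 + 0.0572784 = 6.61395 m along the plane.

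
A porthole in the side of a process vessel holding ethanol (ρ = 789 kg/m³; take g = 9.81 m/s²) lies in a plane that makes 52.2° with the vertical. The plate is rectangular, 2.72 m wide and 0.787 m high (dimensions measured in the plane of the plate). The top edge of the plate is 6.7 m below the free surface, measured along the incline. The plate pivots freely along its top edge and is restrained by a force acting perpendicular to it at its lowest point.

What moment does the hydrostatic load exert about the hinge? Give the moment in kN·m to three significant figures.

M ≈ 28.9 kN·m

γ = ρg = 789 × 9.81 / 1000 = 7.74009 kN/m³.
The plate makes 52.2° with the vertical, i.e. θ = 90° − 52.2° = 37.8° to the horizontal. Measuring y along the incline from the free-surface line, vertical depth h = y·sinθ with sinθ = 0.612907.
The centroid lies 0.787/2 = 0.3935 m below the top edge, so y_c = 6.7 + 0.3935 = 7.0935 m and h_c = 7.0935 × 0.612907 = 4.34766 m.
A = 2.72 × 0.787 = 2.14064 m².
Resultant F = γ·h_c·A = 7.74009 × 4.34766 × 2.14064 = 72.0353 kN.
I_c = b·h³/12 = 2.72 × 0.787³/12 = 0.110487 m⁴.
Centre of pressure: y_p = y_c + I_c/(y_c·A) = 7.0935 + 0.110487/(7.0935 × 2.14064) = 7.0935 + 0.00727624 = 7.10078 m along the plane.
The resultant acts 0.3935 + 0.00727624 = 0.400776 m (along the plate) below the hinge at the top edge, so the moment about the hinge is M = F × 0.400776 = 72.0353 × 0.400776 = 28.87 kN·m.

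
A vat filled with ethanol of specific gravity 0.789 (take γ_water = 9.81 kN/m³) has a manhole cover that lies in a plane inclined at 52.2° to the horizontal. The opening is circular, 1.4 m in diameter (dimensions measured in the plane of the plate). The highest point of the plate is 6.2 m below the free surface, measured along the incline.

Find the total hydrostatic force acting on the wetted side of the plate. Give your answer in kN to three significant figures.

F ≈ 65.0 kN

γ = 0.789 × 9.81 = 7.74009 kN/m³.
Let θ = 52.2° be the plate's angle to the horizontal; measure y along the incline from where the plane meets the free surface. Vertical depth h = y·sinθ with sinθ = 0.790155.
The centroid is at the centre, 0.7 m below the top of the plate, so y_c = 6.2 + 0.7 = 6.9 m and h_c = 6.9 × 0.790155 = 5.45207 m.
A = π(0.7)² = 1.53938 m².
Resultant F = γ·h_c·A = 7.74009 × 5.45207 × 1.53938 = 64.9611 kN.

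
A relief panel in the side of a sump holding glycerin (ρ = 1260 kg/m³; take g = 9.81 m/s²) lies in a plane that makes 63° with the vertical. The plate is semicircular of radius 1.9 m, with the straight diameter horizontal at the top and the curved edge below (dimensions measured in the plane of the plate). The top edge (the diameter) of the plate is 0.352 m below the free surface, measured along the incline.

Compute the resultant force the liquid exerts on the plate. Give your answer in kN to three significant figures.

F ≈ 36.9 kN

γ = ρg = 1260 × 9.81 / 1000 = 12.3606 kN/m³.
The plate makes 63° with the vertical, i.e. θ = 90° − 63° = 27° to the horizontal. Measuring y along the incline from the free-surface line, vertical depth h = y·sinθ with sinθ = 0.453990.
The centroid of a semicircle lies 4r/(3π) = 0.806385 m from the diameter, here below the top edge, so y_c = 0.352 + 0.806385 = 1.15838 m and h_c = 1.15838 × 0.453990 = 0.525893 m.
A = πr²/2 = π × 1.9²/2 = 5.67057 m².
Resultant F = γ·h_c·A = 12.3606 × 0.525893 × 5.67057 = 36.8607 kN.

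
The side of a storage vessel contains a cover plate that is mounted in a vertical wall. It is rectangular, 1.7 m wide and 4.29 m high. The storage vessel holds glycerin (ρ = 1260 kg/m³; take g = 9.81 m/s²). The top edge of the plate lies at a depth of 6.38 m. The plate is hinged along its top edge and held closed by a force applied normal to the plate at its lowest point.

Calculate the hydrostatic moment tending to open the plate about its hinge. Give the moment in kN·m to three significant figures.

M ≈ 1790 kN·m

γ = ρg = 1260 × 9.81 / 1000 = 12.3606 kN/m³.
The centroid lies 4.29/2 = 2.145 m below the top edge, so the centroid depth is h_c = 6.38 + 2.145 = 8.525 m.
A = 1.7 × 4.29 = 7.293 m².
Resultant F = γ·h_c·A = 12.3606 × 8.525 × 7.293 = 768.493 kN.
I_c = b·h³/12 = 1.7 × 4.29³/12 = 11.1851 m⁴.
Centre of pressure: y_p = y_c + I_c/(y_c·A) = 8.525 + 11.1851/(8.525 × 7.293) = 8.525 + 0.179903 = 8.7049 m along the plane.
The resultant acts 2.145 + 0.179903 = 2.3249 m (along the plate) below the hinge at the top edge, so the moment about the hinge is M = F × 2.3249 = 768.493 × 2.3249 = 1786.67 kN·m.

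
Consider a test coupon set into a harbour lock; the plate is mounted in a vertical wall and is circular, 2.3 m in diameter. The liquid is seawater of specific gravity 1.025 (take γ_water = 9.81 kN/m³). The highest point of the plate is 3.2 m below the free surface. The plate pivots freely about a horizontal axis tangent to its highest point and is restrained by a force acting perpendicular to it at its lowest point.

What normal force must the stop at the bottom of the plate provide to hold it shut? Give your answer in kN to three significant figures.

P ≈ 96.9 kN

γ = 1.025 × 9.81 = 10.05525 kN/m³.
The centroid is at the centre, 1.15 m below the top of the plate, so the centroid depth is h_c = 3.2 + 1.15 = 4.35 m.
A = π(1.15)² = 4.15476 m².
Resultant F = γ·h_c·A = 10.05525 × 4.35 × 4.15476 = 181.731 kN.
I_c = πr⁴/4 = π × 1.15⁴/4 = 1.37367 m⁴.
Centre of pressure: y_p = y_c + I_c/(y_c·A) = 4.35 + 1.37367/(4.35 × 4.15476) = 4.35 + 0.0760059 = 4.42601 m along the plane.
The resultant acts 1.15 + 0.0760059 = 1.22601 m (along the plate) below the hinge at the top edge, so the moment about the hinge is M = F × 1.22601 = 181.731 × 1.22601 = 222.804 kN·m.
A normal force at the bottom, 2.3 m from the hinge, must supply this moment: P = 222.804/2.3 = 96.8713 kN.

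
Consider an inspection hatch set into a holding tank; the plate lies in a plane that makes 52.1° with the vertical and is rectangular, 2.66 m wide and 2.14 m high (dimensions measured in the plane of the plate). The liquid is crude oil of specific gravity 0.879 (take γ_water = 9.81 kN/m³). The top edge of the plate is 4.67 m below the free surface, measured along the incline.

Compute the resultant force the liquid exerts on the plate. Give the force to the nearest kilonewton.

γ = 0.879 × 9.81 = 8.62299 kN/m³.
The plate makes 52.1° with the vertical, i.e. θ = 90° − 52.1° = 37.9° to the horizontal. Measuring y along the incline from the free-surface line, vertical depth h = y·sinθ with sinθ = 0.614285.
The centroid lies 2.14/2 = 1.07 m below the top edge, so y_c = 4.67 + 1.07 = 5.74 m and h_c = 5.74 × 0.614285 = 3.526 m.
A = 2.66 × 2.14 = 5.6924 m².
Resultant F = γ·h_c·A = 8.62299 × 3.526 × 5.6924 = 173.076 kN.

F ≈ 173 kN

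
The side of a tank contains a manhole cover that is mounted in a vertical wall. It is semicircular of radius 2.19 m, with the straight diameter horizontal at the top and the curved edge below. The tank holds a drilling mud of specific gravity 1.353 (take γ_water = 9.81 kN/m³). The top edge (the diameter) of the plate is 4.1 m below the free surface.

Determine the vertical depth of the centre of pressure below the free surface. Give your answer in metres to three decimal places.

γ = 1.353 × 9.81 = 13.27293 kN/m³.
The centroid of a semicircle lies 4r/(3π) = 0.929465 m from the diameter, here below the top edge, so the centroid depth is h_c = 4.1 + 0.929465 = 5.02947 m.
A = πr²/2 = π × 2.19²/2 = 7.5337 m².
Resultant F = γ·h_c·A = 13.27293 × 5.02947 × 7.5337 = 502.918 kN.
I_c = (π/8 − 8/(9π))·r⁴ = 0.109757 × 2.19⁴ = 2.52469 m⁴.
Centre of pressure: y_p = y_c + I_c/(y_c·A) = 5.02947 + 2.52469/(5.02947 × 7.5337) = 5.02947 + 0.0666312 = 5.0961 m along the plane.

h_p = 5.096 m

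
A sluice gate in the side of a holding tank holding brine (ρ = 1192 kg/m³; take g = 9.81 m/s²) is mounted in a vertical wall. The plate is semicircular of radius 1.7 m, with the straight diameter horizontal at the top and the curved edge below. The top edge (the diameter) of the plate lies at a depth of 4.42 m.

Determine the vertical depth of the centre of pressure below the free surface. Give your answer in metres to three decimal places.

γ = ρg = 1192 × 9.81 / 1000 = 11.69352 kN/m³.
The centroid of a semicircle lies 4r/(3π) = 0.721502 m from the diameter, here below the top edge, so the centroid depth is h_c = 4.42 + 0.721502 = 5.1415 m.
A = πr²/2 = π × 1.7²/2 = 4.5396 m².
Resultant F = γ·h_c·A = 11.69352 × 5.1415 × 4.5396 = 272.931 kN.
I_c = (π/8 − 8/(9π))·r⁴ = 0.109757 × 1.7⁴ = 0.916701 m⁴.
Centre of pressure: y_p = y_c + I_c/(y_c·A) = 5.1415 + 0.916701/(5.1415 × 4.5396) = 5.1415 + 0.0392754 = 5.18078 m along the plane.

h_p = 5.181 m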